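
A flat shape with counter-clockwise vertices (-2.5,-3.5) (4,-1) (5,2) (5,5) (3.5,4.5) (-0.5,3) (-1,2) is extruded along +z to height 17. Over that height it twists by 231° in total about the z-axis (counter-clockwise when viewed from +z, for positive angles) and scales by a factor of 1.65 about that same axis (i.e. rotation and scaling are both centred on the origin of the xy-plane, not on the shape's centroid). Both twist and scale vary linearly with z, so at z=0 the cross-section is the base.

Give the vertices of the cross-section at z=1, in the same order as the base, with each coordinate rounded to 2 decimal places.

t = z/height = 1/17 = 0.0588235
s = 1 + (scale-1)·z/height = 1 + (1.65-1)·1/17 = 1.038235
θ = twist·z/height = 231°·1/17 = 13.5882° = 0.237159 rad
cos θ = 0.972009, sin θ = 0.234943 (intermediates below are computed at full precision and shown rounded to 5 d.p.)
v1: (-2.5,-3.5) → rotate → (-1.60772,-3.98939) → ×s → (-1.66920,-4.14192) → (-1.67,-4.14)
v2: (4,-1) → rotate → (4.12298,-0.03224) → ×s → (4.28062,-0.03347) → (4.28,-0.03)
v3: (5,2) → rotate → (4.39016,3.11873) → ×s → (4.55802,3.23798) → (4.56,3.24)
v4: (5,5) → rotate → (3.68533,6.03476) → ×s → (3.82624,6.26550) → (3.83,6.27)
v5: (3.5,4.5) → rotate → (2.34479,5.19634) → ×s → (2.43444,5.39502) → (2.43,5.40)
v6: (-0.5,3) → rotate → (-1.19083,2.79856) → ×s → (-1.23636,2.90556) → (-1.24,2.91)
v7: (-1,2) → rotate → (-1.44189,1.70908) → ×s → (-1.49703,1.77442) → (-1.50,1.77)

Cross-section at z=1: (-1.67,-4.14) (4.28,-0.03) (4.56,3.24) (3.83,6.27) (2.43,5.40) (-1.24,2.91) (-1.50,1.77)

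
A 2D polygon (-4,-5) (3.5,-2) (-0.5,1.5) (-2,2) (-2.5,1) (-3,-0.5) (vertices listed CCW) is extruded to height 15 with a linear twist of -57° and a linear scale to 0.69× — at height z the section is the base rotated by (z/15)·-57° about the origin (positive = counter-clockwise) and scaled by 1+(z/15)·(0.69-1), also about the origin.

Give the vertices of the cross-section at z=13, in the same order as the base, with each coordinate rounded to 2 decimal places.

Cross-section at z=13: (-4.68,-0.16) (0.56,-2.90) (0.59,0.99) (0.16,2.06) (-0.63,1.86) (-1.71,1.43)

t = z/height = 13/15 = 0.866667
s = 1 + (scale-1)·z/height = 1 + (0.69-1)·13/15 = 0.731333
θ = twist·z/height = -57°·13/15 = -49.4000° = -0.862193 rad
cos θ = 0.650774, sin θ = -0.759271 (intermediates below are computed at full precision and shown rounded to 5 d.p.)
v1: (-4,-5) → rotate → (-6.39945,-0.21679) → ×s → (-4.68013,-0.15854) → (-4.68,-0.16)
v2: (3.5,-2) → rotate → (0.75917,-3.95900) → ×s → (0.55520,-2.89535) → (0.56,-2.90)
v3: (-0.5,1.5) → rotate → (0.81352,1.35580) → ×s → (0.59495,0.99154) → (0.59,0.99)
v4: (-2,2) → rotate → (0.21699,2.82009) → ×s → (0.15870,2.06243) → (0.16,2.06)
v5: (-2.5,1) → rotate → (-0.86766,2.54895) → ×s → (-0.63455,1.86413) → (-0.63,1.86)
v6: (-3,-0.5) → rotate → (-2.33196,1.95243) → ×s → (-1.70544,1.42787) → (-1.71,1.43)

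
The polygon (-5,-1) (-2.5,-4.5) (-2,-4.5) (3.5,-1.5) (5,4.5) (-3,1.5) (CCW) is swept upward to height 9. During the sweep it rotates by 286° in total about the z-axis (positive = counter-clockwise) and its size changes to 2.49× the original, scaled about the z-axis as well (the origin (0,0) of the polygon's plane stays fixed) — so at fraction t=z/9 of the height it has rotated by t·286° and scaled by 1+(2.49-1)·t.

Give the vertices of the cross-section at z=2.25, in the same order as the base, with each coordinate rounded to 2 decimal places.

t = z/height = 2.25/9 = 0.25
s = 1 + (scale-1)·z/height = 1 + (2.49-1)·2.25/9 = 1.372500
θ = twist·z/height = 286°·2.25/9 = 71.5000° = 1.247910 rad
cos θ = 0.317305, sin θ = 0.948324 (intermediates below are computed at full precision and shown rounded to 5 d.p.)
v1: (-5,-1) → rotate → (-0.63820,-5.05892) → ×s → (-0.87593,-6.94337) → (-0.88,-6.94)
v2: (-2.5,-4.5) → rotate → (3.47419,-3.79868) → ×s → (4.76833,-5.21369) → (4.77,-5.21)
v3: (-2,-4.5) → rotate → (3.63285,-3.32452) → ×s → (4.98608,-4.56290) → (4.99,-4.56)
v4: (3.5,-1.5) → rotate → (2.53305,2.84318) → ×s → (3.47661,3.90226) → (3.48,3.90)
v5: (5,4.5) → rotate → (-2.68093,6.16949) → ×s → (-3.67958,8.46762) → (-3.68,8.47)
v6: (-3,1.5) → rotate → (-2.37440,-2.36901) → ×s → (-3.25886,-3.25147) → (-3.26,-3.25)

Cross-section at z=2.25: (-0.88,-6.94) (4.77,-5.21) (4.99,-4.56) (3.48,3.90) (-3.68,8.47) (-3.26,-3.25)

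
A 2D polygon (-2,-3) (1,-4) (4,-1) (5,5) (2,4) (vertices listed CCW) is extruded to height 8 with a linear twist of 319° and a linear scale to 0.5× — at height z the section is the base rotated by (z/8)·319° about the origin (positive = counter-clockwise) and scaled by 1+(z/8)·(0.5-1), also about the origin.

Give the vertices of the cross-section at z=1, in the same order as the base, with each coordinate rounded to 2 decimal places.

t = z/height = 1/8 = 0.125
s = 1 + (scale-1)·z/height = 1 + (0.5-1)·1/8 = 0.937500
θ = twist·z/height = 319°·1/8 = 39.8750° = 0.695950 rad
cos θ = 0.767445, sin θ = 0.641115 (intermediates below are computed at full precision and shown rounded to 5 d.p.)
v1: (-2,-3) → rotate → (0.38845,-3.58456) → ×s → (0.36418,-3.36053) → (0.36,-3.36)
v2: (1,-4) → rotate → (3.33190,-2.42867) → ×s → (3.12366,-2.27687) → (3.12,-2.28)
v3: (4,-1) → rotate → (3.71089,1.79701) → ×s → (3.47896,1.68470) → (3.48,1.68)
v4: (5,5) → rotate → (0.63165,7.04280) → ×s → (0.59217,6.60262) → (0.59,6.60)
v5: (2,4) → rotate → (-1.02957,4.35201) → ×s → (-0.96522,4.08001) → (-0.97,4.08)

Cross-section at z=1: (0.36,-3.36) (3.12,-2.28) (3.48,1.68) (0.59,6.60) (-0.97,4.08)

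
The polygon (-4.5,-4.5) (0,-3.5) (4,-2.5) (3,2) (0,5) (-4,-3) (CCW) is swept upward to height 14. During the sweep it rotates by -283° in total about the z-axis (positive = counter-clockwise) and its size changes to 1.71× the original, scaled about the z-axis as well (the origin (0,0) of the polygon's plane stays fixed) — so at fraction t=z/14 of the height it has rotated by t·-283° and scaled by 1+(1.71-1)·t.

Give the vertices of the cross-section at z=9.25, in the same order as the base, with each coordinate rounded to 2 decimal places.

Cross-section at z=9.25: (7.37,5.76) (0.63,5.10) (-5.39,4.36) (-4.73,-2.38) (-0.89,-7.29) (6.37,3.66)

t = z/height = 9.25/14 = 0.660714
s = 1 + (scale-1)·z/height = 1 + (1.71-1)·9.25/14 = 1.469107
θ = twist·z/height = -283°·9.25/14 = -186.9821° = -3.263454 rad
cos θ = -0.992584, sin θ = 0.121560 (intermediates below are computed at full precision and shown rounded to 5 d.p.)
v1: (-4.5,-4.5) → rotate → (5.01365,3.91961) → ×s → (7.36559,5.75832) → (7.37,5.76)
v2: (0,-3.5) → rotate → (0.42546,3.47404) → ×s → (0.62505,5.10374) → (0.63,5.10)
v3: (4,-2.5) → rotate → (-3.66644,2.96770) → ×s → (-5.38639,4.35987) → (-5.39,4.36)
v4: (3,2) → rotate → (-3.22087,-1.62049) → ×s → (-4.73181,-2.38067) → (-4.73,-2.38)
v5: (0,5) → rotate → (-0.60780,-4.96292) → ×s → (-0.89292,-7.29106) → (-0.89,-7.29)
v6: (-4,-3) → rotate → (4.33502,2.49151) → ×s → (6.36860,3.66030) → (6.37,3.66)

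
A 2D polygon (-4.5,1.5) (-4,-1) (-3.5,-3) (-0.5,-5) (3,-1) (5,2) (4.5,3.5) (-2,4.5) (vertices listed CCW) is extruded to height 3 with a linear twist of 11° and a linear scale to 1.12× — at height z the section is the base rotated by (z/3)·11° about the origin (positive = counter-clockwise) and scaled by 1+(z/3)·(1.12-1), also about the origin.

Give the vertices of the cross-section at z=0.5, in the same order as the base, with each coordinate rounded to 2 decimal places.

t = z/height = 0.5/3 = 0.166667
s = 1 + (scale-1)·z/height = 1 + (1.12-1)·0.5/3 = 1.020000
θ = twist·z/height = 11°·0.5/3 = 1.8333° = 0.031998 rad
cos θ = 0.999488, sin θ = 0.031992 (intermediates below are computed at full precision and shown rounded to 5 d.p.)
v1: (-4.5,1.5) → rotate → (-4.54568,1.35527) → ×s → (-4.63660,1.38237) → (-4.64,1.38)
v2: (-4,-1) → rotate → (-3.96596,-1.12746) → ×s → (-4.04528,-1.15001) → (-4.05,-1.15)
v3: (-3.5,-3) → rotate → (-3.40223,-3.11044) → ×s → (-3.47028,-3.17265) → (-3.47,-3.17)
v4: (-0.5,-5) → rotate → (-0.33978,-5.01344) → ×s → (-0.34658,-5.11371) → (-0.35,-5.11)
v5: (3,-1) → rotate → (3.03046,-0.90351) → ×s → (3.09107,-0.92158) → (3.09,-0.92)
v6: (5,2) → rotate → (4.93346,2.15894) → ×s → (5.03213,2.20212) → (5.03,2.20)
v7: (4.5,3.5) → rotate → (4.38572,3.64217) → ×s → (4.47344,3.71502) → (4.47,3.72)
v8: (-2,4.5) → rotate → (-2.14294,4.43371) → ×s → (-2.18580,4.52239) → (-2.19,4.52)

Cross-section at z=0.5: (-4.64,1.38) (-4.05,-1.15) (-3.47,-3.17) (-0.35,-5.11) (3.09,-0.92) (5.03,2.20) (4.47,3.72) (-2.19,4.52)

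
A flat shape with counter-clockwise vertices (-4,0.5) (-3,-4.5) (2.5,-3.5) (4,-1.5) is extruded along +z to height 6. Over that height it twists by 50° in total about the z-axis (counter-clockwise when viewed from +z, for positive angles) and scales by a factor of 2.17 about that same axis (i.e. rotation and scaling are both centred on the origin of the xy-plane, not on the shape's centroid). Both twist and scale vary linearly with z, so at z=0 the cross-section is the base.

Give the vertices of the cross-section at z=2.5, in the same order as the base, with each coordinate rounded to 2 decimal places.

t = z/height = 2.5/6 = 0.416667
s = 1 + (scale-1)·z/height = 1 + (2.17-1)·2.5/6 = 1.487500
θ = twist·z/height = 50°·2.5/6 = 20.8333° = 0.363610 rad
cos θ = 0.934619, sin θ = 0.355651 (intermediates below are computed at full precision and shown rounded to 5 d.p.)
v1: (-4,0.5) → rotate → (-3.91630,-0.95529) → ×s → (-5.82550,-1.42100) → (-5.83,-1.42)
v2: (-3,-4.5) → rotate → (-1.20343,-5.27274) → ×s → (-1.79010,-7.84320) → (-1.79,-7.84)
v3: (2.5,-3.5) → rotate → (3.58132,-2.38204) → ×s → (5.32722,-3.54328) → (5.33,-3.54)
v4: (4,-1.5) → rotate → (4.27195,0.02067) → ×s → (6.35453,0.03075) → (6.35,0.03)

Cross-section at z=2.5: (-5.83,-1.42) (-1.79,-7.84) (5.33,-3.54) (6.35,0.03)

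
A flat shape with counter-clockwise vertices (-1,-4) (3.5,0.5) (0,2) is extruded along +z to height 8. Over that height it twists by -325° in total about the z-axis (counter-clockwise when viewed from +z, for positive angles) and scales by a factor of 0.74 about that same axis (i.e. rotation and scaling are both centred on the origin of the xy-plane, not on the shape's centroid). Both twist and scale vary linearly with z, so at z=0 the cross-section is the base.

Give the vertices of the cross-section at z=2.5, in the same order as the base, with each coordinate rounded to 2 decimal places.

t = z/height = 2.5/8 = 0.3125
s = 1 + (scale-1)·z/height = 1 + (0.74-1)·2.5/8 = 0.918750
θ = twist·z/height = -325°·2.5/8 = -101.5625° = -1.772600 rad
cos θ = -0.200437, sin θ = -0.979707 (intermediates below are computed at full precision and shown rounded to 5 d.p.)
v1: (-1,-4) → rotate → (-3.71839,1.78145) → ×s → (-3.41627,1.63671) → (-3.42,1.64)
v2: (3.5,0.5) → rotate → (-0.21168,-3.52919) → ×s → (-0.19448,-3.24244) → (-0.19,-3.24)
v3: (0,2) → rotate → (1.95941,-0.40087) → ×s → (1.80021,-0.36830) → (1.80,-0.37)

Cross-section at z=2.5: (-3.42,1.64) (-0.19,-3.24) (1.80,-0.37)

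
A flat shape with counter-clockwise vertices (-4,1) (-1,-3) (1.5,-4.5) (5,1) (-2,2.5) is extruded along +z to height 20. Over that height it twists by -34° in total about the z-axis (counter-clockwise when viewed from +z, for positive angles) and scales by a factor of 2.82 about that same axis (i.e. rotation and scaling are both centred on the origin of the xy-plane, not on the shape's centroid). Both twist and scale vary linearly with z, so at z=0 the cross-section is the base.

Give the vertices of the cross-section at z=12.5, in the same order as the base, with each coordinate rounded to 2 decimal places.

t = z/height = 12.5/20 = 0.625
s = 1 + (scale-1)·z/height = 1 + (2.82-1)·12.5/20 = 2.137500
θ = twist·z/height = -34°·12.5/20 = -21.2500° = -0.370882 rad
cos θ = 0.932008, sin θ = -0.362438 (intermediates below are computed at full precision and shown rounded to 5 d.p.)
v1: (-4,1) → rotate → (-3.36559,2.38176) → ×s → (-7.19396,5.09101) → (-7.19,5.09)
v2: (-1,-3) → rotate → (-2.01932,-2.43359) → ×s → (-4.31630,-5.20179) → (-4.32,-5.20)
v3: (1.5,-4.5) → rotate → (-0.23296,-4.73769) → ×s → (-0.49795,-10.12682) → (-0.50,-10.13)
v4: (5,1) → rotate → (5.02248,-0.88018) → ×s → (10.73555,-1.88139) → (10.74,-1.88)
v5: (-2,2.5) → rotate → (-0.95792,3.05490) → ×s → (-2.04756,6.52984) → (-2.05,6.53)

Cross-section at z=12.5: (-7.19,5.09) (-4.32,-5.20) (-0.50,-10.13) (10.74,-1.88) (-2.05,6.53)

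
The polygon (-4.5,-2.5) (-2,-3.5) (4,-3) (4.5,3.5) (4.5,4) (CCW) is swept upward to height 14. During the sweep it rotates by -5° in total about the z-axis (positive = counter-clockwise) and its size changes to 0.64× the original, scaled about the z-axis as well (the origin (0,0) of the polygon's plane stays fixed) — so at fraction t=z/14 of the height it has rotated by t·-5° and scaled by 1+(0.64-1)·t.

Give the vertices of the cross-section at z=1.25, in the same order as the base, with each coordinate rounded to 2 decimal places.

t = z/height = 1.25/14 = 0.0892857
s = 1 + (scale-1)·z/height = 1 + (0.64-1)·1.25/14 = 0.967857
θ = twist·z/height = -5°·1.25/14 = -0.4464° = -0.007792 rad
cos θ = 0.999970, sin θ = -0.007792 (intermediates below are computed at full precision and shown rounded to 5 d.p.)
v1: (-4.5,-2.5) → rotate → (-4.51934,-2.46486) → ×s → (-4.37408,-2.38563) → (-4.37,-2.39)
v2: (-2,-3.5) → rotate → (-2.02721,-3.48431) → ×s → (-1.96205,-3.37231) → (-1.96,-3.37)
v3: (4,-3) → rotate → (3.97650,-3.03108) → ×s → (3.84869,-2.93365) → (3.85,-2.93)
v4: (4.5,3.5) → rotate → (4.52713,3.46483) → ×s → (4.38162,3.35346) → (4.38,3.35)
v5: (4.5,4) → rotate → (4.53103,3.96482) → ×s → (4.38539,3.83738) → (4.39,3.84)

Cross-section at z=1.25: (-4.37,-2.39) (-1.96,-3.37) (3.85,-2.93) (4.38,3.35) (4.39,3.84)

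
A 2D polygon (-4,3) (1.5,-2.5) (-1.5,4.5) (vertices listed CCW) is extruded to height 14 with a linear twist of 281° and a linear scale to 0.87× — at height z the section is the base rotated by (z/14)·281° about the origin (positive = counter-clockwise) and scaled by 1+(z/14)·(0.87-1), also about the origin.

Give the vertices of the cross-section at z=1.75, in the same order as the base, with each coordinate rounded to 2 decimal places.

t = z/height = 1.75/14 = 0.125
s = 1 + (scale-1)·z/height = 1 + (0.87-1)·1.75/14 = 0.983750
θ = twist·z/height = 281°·1.75/14 = 35.1250° = 0.613047 rad
cos θ = 0.817899, sin θ = 0.575362 (intermediates below are computed at full precision and shown rounded to 5 d.p.)
v1: (-4,3) → rotate → (-4.99768,0.15225) → ×s → (-4.91647,0.14977) → (-4.92,0.15)
v2: (1.5,-2.5) → rotate → (2.66525,-1.18170) → ×s → (2.62194,-1.16250) → (2.62,-1.16)
v3: (-1.5,4.5) → rotate → (-3.81598,2.81750) → ×s → (-3.75397,2.77172) → (-3.75,2.77)

Cross-section at z=1.75: (-4.92,0.15) (2.62,-1.16) (-3.75,2.77)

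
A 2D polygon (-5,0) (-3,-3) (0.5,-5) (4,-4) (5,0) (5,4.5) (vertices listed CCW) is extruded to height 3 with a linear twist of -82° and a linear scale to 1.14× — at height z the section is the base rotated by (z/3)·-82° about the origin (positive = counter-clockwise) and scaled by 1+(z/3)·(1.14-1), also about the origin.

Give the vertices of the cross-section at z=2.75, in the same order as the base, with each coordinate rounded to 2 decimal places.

t = z/height = 2.75/3 = 0.916667
s = 1 + (scale-1)·z/height = 1 + (1.14-1)·2.75/3 = 1.128333
θ = twist·z/height = -82°·2.75/3 = -75.1667° = -1.311906 rad
cos θ = 0.256008, sin θ = -0.966675 (intermediates below are computed at full precision and shown rounded to 5 d.p.)
v1: (-5,0) → rotate → (-1.28004,4.83337) → ×s → (-1.44431,5.45366) → (-1.44,5.45)
v2: (-3,-3) → rotate → (-3.66805,2.13200) → ×s → (-4.13878,2.40561) → (-4.14,2.41)
v3: (0.5,-5) → rotate → (-4.70537,-1.76338) → ×s → (-5.30922,-1.98968) → (-5.31,-1.99)
v4: (4,-4) → rotate → (-2.84267,-4.89073) → ×s → (-3.20747,-5.51838) → (-3.21,-5.52)
v5: (5,0) → rotate → (1.28004,-4.83337) → ×s → (1.44431,-5.45366) → (1.44,-5.45)
v6: (5,4.5) → rotate → (5.63008,-3.68134) → ×s → (6.35260,-4.15377) → (6.35,-4.15)

Cross-section at z=2.75: (-1.44,5.45) (-4.14,2.41) (-5.31,-1.99) (-3.21,-5.52) (1.44,-5.45) (6.35,-4.15)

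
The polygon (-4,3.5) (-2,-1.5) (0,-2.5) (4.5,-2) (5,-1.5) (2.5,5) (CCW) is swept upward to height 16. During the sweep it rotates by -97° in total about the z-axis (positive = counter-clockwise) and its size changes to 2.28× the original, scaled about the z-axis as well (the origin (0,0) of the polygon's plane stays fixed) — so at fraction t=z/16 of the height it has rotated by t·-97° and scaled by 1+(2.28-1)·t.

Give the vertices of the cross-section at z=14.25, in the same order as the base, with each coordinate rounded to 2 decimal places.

Cross-section at z=14.25: (6.94,9.01) (-3.47,4.07) (-5.34,-0.34) (-3.67,-9.88) (-2.53,-10.88) (11.02,-4.67)

t = z/height = 14.25/16 = 0.890625
s = 1 + (scale-1)·z/height = 1 + (2.28-1)·14.25/16 = 2.140000
θ = twist·z/height = -97°·14.25/16 = -86.3906° = -1.507801 rad
cos θ = 0.062954, sin θ = -0.998016 (intermediates below are computed at full precision and shown rounded to 5 d.p.)
v1: (-4,3.5) → rotate → (3.24124,4.21240) → ×s → (6.93626,9.01454) → (6.94,9.01)
v2: (-2,-1.5) → rotate → (-1.62293,1.90160) → ×s → (-3.47308,4.06943) → (-3.47,4.07)
v3: (0,-2.5) → rotate → (-2.49504,-0.15738) → ×s → (-5.33939,-0.33680) → (-5.34,-0.34)
v4: (4.5,-2) → rotate → (-1.71274,-4.61698) → ×s → (-3.66527,-9.88034) → (-3.67,-9.88)
v5: (5,-1.5) → rotate → (-1.18226,-5.08451) → ×s → (-2.53003,-10.88086) → (-2.53,-10.88)
v6: (2.5,5) → rotate → (5.14747,-2.18027) → ×s → (11.01558,-4.66578) → (11.02,-4.67)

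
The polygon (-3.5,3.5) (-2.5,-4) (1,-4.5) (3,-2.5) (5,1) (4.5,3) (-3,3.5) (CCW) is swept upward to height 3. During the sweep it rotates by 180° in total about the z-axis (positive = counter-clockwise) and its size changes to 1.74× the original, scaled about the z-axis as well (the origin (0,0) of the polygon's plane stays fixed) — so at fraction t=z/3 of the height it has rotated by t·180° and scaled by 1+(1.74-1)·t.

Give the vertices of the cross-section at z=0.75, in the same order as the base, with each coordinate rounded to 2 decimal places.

Cross-section at z=0.75: (-5.87,0.00) (1.26,-5.45) (4.61,-2.93) (4.61,0.42) (3.35,5.03) (1.26,6.28) (-5.45,0.42)

t = z/height = 0.75/3 = 0.25
s = 1 + (scale-1)·z/height = 1 + (1.74-1)·0.75/3 = 1.185000
θ = twist·z/height = 180°·0.75/3 = 45.0000° = 0.785398 rad
cos θ = 0.707107, sin θ = 0.707107 (intermediates below are computed at full precision and shown rounded to 5 d.p.)
v1: (-3.5,3.5) → rotate → (-4.94975,0.00000) → ×s → (-5.86545,0.00000) → (-5.87,0.00)
v2: (-2.5,-4) → rotate → (1.06066,-4.59619) → ×s → (1.25688,-5.44649) → (1.26,-5.45)
v3: (1,-4.5) → rotate → (3.88909,-2.47487) → ×s → (4.60857,-2.93273) → (4.61,-2.93)
v4: (3,-2.5) → rotate → (3.88909,0.35355) → ×s → (4.60857,0.41896) → (4.61,0.42)
v5: (5,1) → rotate → (2.82843,4.24264) → ×s → (3.35169,5.02753) → (3.35,5.03)
v6: (4.5,3) → rotate → (1.06066,5.30330) → ×s → (1.25688,6.28441) → (1.26,6.28)
v7: (-3,3.5) → rotate → (-4.59619,0.35355) → ×s → (-5.44649,0.41896) → (-5.45,0.42)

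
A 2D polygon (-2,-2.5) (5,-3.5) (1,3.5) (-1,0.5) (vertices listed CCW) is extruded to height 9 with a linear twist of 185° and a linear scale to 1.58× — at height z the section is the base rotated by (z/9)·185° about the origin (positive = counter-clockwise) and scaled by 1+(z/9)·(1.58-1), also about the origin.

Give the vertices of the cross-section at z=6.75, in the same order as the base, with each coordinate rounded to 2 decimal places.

Cross-section at z=6.75: (4.52,0.80) (-2.08,8.51) (-4.39,-2.83) (0.61,-1.49)

t = z/height = 6.75/9 = 0.75
s = 1 + (scale-1)·z/height = 1 + (1.58-1)·6.75/9 = 1.435000
θ = twist·z/height = 185°·6.75/9 = 138.7500° = 2.421644 rad
cos θ = -0.751840, sin θ = 0.659346 (intermediates below are computed at full precision and shown rounded to 5 d.p.)
v1: (-2,-2.5) → rotate → (3.15204,0.56091) → ×s → (4.52318,0.80490) → (4.52,0.80)
v2: (5,-3.5) → rotate → (-1.45149,5.92817) → ×s → (-2.08289,8.50692) → (-2.08,8.51)
v3: (1,3.5) → rotate → (-3.05955,-1.97209) → ×s → (-4.39045,-2.82995) → (-4.39,-2.83)
v4: (-1,0.5) → rotate → (0.42217,-1.03527) → ×s → (0.60581,-1.48561) → (0.61,-1.49)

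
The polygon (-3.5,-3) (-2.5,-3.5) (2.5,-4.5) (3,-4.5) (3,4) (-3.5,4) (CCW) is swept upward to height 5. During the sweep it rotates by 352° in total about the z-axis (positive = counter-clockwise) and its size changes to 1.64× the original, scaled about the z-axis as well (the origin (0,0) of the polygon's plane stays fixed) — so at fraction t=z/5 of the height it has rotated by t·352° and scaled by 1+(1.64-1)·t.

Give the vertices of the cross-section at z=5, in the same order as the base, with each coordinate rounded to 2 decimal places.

t = z/height = 5/5 = 1
s = 1 + (scale-1)·z/height = 1 + (1.64-1)·5/5 = 1.640000
θ = twist·z/height = 352°·5/5 = 352.0000° = 6.143559 rad
cos θ = 0.990268, sin θ = -0.139173 (intermediates below are computed at full precision and shown rounded to 5 d.p.)
v1: (-3.5,-3) → rotate → (-3.88346,-2.48370) → ×s → (-6.36887,-4.07327) → (-6.37,-4.07)
v2: (-2.5,-3.5) → rotate → (-2.96278,-3.11801) → ×s → (-4.85895,-5.11353) → (-4.86,-5.11)
v3: (2.5,-4.5) → rotate → (1.84939,-4.80414) → ×s → (3.03300,-7.87879) → (3.03,-7.88)
v4: (3,-4.5) → rotate → (2.34453,-4.87373) → ×s → (3.84502,-7.99291) → (3.85,-7.99)
v5: (3,4) → rotate → (3.52750,3.54355) → ×s → (5.78509,5.81143) → (5.79,5.81)
v6: (-3.5,4) → rotate → (-2.90925,4.44818) → ×s → (-4.77116,7.29501) → (-4.77,7.30)

Cross-section at z=5: (-6.37,-4.07) (-4.86,-5.11) (3.03,-7.88) (3.85,-7.99) (5.79,5.81) (-4.77,7.30)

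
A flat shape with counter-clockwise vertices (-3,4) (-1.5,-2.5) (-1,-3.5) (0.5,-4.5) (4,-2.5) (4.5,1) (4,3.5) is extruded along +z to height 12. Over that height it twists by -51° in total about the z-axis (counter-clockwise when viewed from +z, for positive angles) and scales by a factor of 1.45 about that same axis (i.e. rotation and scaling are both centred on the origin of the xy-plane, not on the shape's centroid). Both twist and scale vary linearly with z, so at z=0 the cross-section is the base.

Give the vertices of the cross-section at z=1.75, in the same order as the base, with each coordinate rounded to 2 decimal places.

t = z/height = 1.75/12 = 0.145833
s = 1 + (scale-1)·z/height = 1 + (1.45-1)·1.75/12 = 1.065625
θ = twist·z/height = -51°·1.75/12 = -7.4375° = -0.129809 rad
cos θ = 0.991587, sin θ = -0.129445 (intermediates below are computed at full precision and shown rounded to 5 d.p.)
v1: (-3,4) → rotate → (-2.45698,4.35468) → ×s → (-2.61822,4.64046) → (-2.62,4.64)
v2: (-1.5,-2.5) → rotate → (-1.81099,-2.28480) → ×s → (-1.92984,-2.43474) → (-1.93,-2.43)
v3: (-1,-3.5) → rotate → (-1.44464,-3.34111) → ×s → (-1.53945,-3.56037) → (-1.54,-3.56)
v4: (0.5,-4.5) → rotate → (-0.08671,-4.52686) → ×s → (-0.09240,-4.82394) → (-0.09,-4.82)
v5: (4,-2.5) → rotate → (3.64274,-2.99675) → ×s → (3.88179,-3.19341) → (3.88,-3.19)
v6: (4.5,1) → rotate → (4.59158,0.40909) → ×s → (4.89291,0.43593) → (4.89,0.44)
v7: (4,3.5) → rotate → (4.41940,2.95277) → ×s → (4.70943,3.14655) → (4.71,3.15)

Cross-section at z=1.75: (-2.62,4.64) (-1.93,-2.43) (-1.54,-3.56) (-0.09,-4.82) (3.88,-3.19) (4.89,0.44) (4.71,3.15)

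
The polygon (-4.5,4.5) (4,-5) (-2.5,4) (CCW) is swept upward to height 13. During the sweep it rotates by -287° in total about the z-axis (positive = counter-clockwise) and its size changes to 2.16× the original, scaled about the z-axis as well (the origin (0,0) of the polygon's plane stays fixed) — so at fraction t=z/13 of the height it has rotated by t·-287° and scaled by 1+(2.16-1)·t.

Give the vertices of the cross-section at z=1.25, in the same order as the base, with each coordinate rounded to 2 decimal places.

Cross-section at z=1.25: (-2.12,6.75) (1.37,-6.99) (-0.40,5.23)

t = z/height = 1.25/13 = 0.0961538
s = 1 + (scale-1)·z/height = 1 + (2.16-1)·1.25/13 = 1.111538
θ = twist·z/height = -287°·1.25/13 = -27.5962° = -0.481644 rad
cos θ = 0.886235, sin θ = -0.463237 (intermediates below are computed at full precision and shown rounded to 5 d.p.)
v1: (-4.5,4.5) → rotate → (-1.90349,6.07262) → ×s → (-2.11580,6.74995) → (-2.12,6.75)
v2: (4,-5) → rotate → (1.22876,-6.28412) → ×s → (1.36581,-6.98504) → (1.37,-6.99)
v3: (-2.5,4) → rotate → (-0.36264,4.70303) → ×s → (-0.40309,5.22760) → (-0.40,5.23)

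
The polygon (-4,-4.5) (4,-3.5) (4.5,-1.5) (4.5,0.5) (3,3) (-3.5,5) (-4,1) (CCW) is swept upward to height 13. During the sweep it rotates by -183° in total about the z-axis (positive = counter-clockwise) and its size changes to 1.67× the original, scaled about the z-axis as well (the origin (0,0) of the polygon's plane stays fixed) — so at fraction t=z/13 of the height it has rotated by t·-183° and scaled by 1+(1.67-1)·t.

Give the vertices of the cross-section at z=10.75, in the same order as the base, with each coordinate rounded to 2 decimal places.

Cross-section at z=10.75: (2.10,9.12) (-8.06,1.79) (-7.25,-1.31) (-5.76,-4.04) (-1.85,-6.33) (8.50,-4.21) (6.20,1.62)

t = z/height = 10.75/13 = 0.826923
s = 1 + (scale-1)·z/height = 1 + (1.67-1)·10.75/13 = 1.554038
θ = twist·z/height = -183°·10.75/13 = -151.3269° = -2.641153 rad
cos θ = -0.877372, sin θ = -0.479811 (intermediates below are computed at full precision and shown rounded to 5 d.p.)
v1: (-4,-4.5) → rotate → (1.35034,5.86742) → ×s → (2.09847,9.11819) → (2.10,9.12)
v2: (4,-3.5) → rotate → (-5.18883,1.15156) → ×s → (-8.06364,1.78956) → (-8.06,1.79)
v3: (4.5,-1.5) → rotate → (-4.66789,-0.84309) → ×s → (-7.25408,-1.31020) → (-7.25,-1.31)
v4: (4.5,0.5) → rotate → (-3.70827,-2.59784) → ×s → (-5.76279,-4.03714) → (-5.76,-4.04)
v5: (3,3) → rotate → (-1.19268,-4.07155) → ×s → (-1.85347,-6.32734) → (-1.85,-6.33)
v6: (-3.5,5) → rotate → (5.46986,-2.70752) → ×s → (8.50037,-4.20759) → (8.50,-4.21)
v7: (-4,1) → rotate → (3.98930,1.04187) → ×s → (6.19952,1.61911) → (6.20,1.62)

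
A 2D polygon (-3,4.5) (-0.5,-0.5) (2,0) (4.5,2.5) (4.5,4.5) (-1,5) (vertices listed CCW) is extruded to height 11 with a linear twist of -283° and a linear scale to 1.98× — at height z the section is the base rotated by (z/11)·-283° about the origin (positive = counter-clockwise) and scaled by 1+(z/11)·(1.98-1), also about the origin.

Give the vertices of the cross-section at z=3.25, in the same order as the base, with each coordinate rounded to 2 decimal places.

t = z/height = 3.25/11 = 0.295455
s = 1 + (scale-1)·z/height = 1 + (1.98-1)·3.25/11 = 1.289545
θ = twist·z/height = -283°·3.25/11 = -83.6136° = -1.459333 rad
cos θ = 0.111232, sin θ = -0.993794 (intermediates below are computed at full precision and shown rounded to 5 d.p.)
v1: (-3,4.5) → rotate → (4.13838,3.48193) → ×s → (5.33663,4.49011) → (5.34,4.49)
v2: (-0.5,-0.5) → rotate → (-0.55251,0.44128) → ×s → (-0.71249,0.56905) → (-0.71,0.57)
v3: (2,0) → rotate → (0.22246,-1.98759) → ×s → (0.28688,-2.56309) → (0.29,-2.56)
v4: (4.5,2.5) → rotate → (2.98503,-4.19399) → ×s → (3.84933,-5.40835) → (3.85,-5.41)
v5: (4.5,4.5) → rotate → (4.97262,-3.97153) → ×s → (6.41242,-5.12147) → (6.41,-5.12)
v6: (-1,5) → rotate → (4.85774,1.54996) → ×s → (6.26428,1.99874) → (6.26,2.00)

Cross-section at z=3.25: (5.34,4.49) (-0.71,0.57) (0.29,-2.56) (3.85,-5.41) (6.41,-5.12) (6.26,2.00)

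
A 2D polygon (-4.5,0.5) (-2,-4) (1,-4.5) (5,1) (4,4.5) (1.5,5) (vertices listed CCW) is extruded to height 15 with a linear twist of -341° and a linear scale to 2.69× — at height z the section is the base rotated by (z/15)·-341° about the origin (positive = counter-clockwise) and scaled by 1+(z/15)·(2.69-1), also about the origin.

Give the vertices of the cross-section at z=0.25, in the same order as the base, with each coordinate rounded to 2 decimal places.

t = z/height = 0.25/15 = 0.0166667
s = 1 + (scale-1)·z/height = 1 + (2.69-1)·0.25/15 = 1.028167
θ = twist·z/height = -341°·0.25/15 = -5.6833° = -0.099193 rad
cos θ = 0.995084, sin θ = -0.099030 (intermediates below are computed at full precision and shown rounded to 5 d.p.)
v1: (-4.5,0.5) → rotate → (-4.42836,0.94318) → ×s → (-4.55310,0.96974) → (-4.55,0.97)
v2: (-2,-4) → rotate → (-2.38629,-3.78228) → ×s → (-2.45350,-3.88881) → (-2.45,-3.89)
v3: (1,-4.5) → rotate → (0.54945,-4.57691) → ×s → (0.56492,-4.70583) → (0.56,-4.71)
v4: (5,1) → rotate → (5.07445,0.49993) → ×s → (5.21738,0.51401) → (5.22,0.51)
v5: (4,4.5) → rotate → (4.42597,4.08176) → ×s → (4.55064,4.19673) → (4.55,4.20)
v6: (1.5,5) → rotate → (1.98778,4.82688) → ×s → (2.04377,4.96283) → (2.04,4.96)

Cross-section at z=0.25: (-4.55,0.97) (-2.45,-3.89) (0.56,-4.71) (5.22,0.51) (4.55,4.20) (2.04,4.96)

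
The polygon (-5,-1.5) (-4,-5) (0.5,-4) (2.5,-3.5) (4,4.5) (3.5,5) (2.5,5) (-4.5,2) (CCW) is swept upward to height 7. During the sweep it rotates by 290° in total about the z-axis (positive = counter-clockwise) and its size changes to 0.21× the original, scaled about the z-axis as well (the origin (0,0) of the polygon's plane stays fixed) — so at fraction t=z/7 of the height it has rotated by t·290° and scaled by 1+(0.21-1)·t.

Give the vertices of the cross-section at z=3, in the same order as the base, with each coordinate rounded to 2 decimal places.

Cross-section at z=3: (2.68,-2.17) (4.22,-0.32) (2.00,1.76) (0.98,2.67) (-3.95,0.51) (-4.04,0.05) (-3.66,-0.50) (0.58,-3.20)

t = z/height = 3/7 = 0.428571
s = 1 + (scale-1)·z/height = 1 + (0.21-1)·3/7 = 0.661429
θ = twist·z/height = 290°·3/7 = 124.2857° = 2.169195 rad
cos θ = -0.563320, sin θ = 0.826239 (intermediates below are computed at full precision and shown rounded to 5 d.p.)
v1: (-5,-1.5) → rotate → (4.05596,-3.28621) → ×s → (2.68273,-2.17360) → (2.68,-2.17)
v2: (-4,-5) → rotate → (6.38447,-0.48835) → ×s → (4.22287,-0.32301) → (4.22,-0.32)
v3: (0.5,-4) → rotate → (3.02330,2.66640) → ×s → (1.99969,1.76363) → (2.00,1.76)
v4: (2.5,-3.5) → rotate → (1.48354,4.03722) → ×s → (0.98125,2.67033) → (0.98,2.67)
v5: (4,4.5) → rotate → (-5.97135,0.77001) → ×s → (-3.94962,0.50931) → (-3.95,0.51)
v6: (3.5,5) → rotate → (-6.10281,0.07524) → ×s → (-4.03658,0.04976) → (-4.04,0.05)
v7: (2.5,5) → rotate → (-5.53949,-0.75100) → ×s → (-3.66398,-0.49674) → (-3.66,-0.50)
v8: (-4.5,2) → rotate → (0.88246,-4.84471) → ×s → (0.58369,-3.20443) → (0.58,-3.20)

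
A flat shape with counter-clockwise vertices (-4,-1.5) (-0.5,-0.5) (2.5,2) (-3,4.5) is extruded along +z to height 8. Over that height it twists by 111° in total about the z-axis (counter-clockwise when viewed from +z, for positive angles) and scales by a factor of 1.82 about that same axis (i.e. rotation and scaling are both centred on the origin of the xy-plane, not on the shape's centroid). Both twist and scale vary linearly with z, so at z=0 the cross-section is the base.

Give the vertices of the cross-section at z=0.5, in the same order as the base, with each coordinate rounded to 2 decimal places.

Cross-section at z=0.5: (-3.98,-2.07) (-0.46,-0.59) (2.35,2.40) (-3.70,4.32)

t = z/height = 0.5/8 = 0.0625
s = 1 + (scale-1)·z/height = 1 + (1.82-1)·0.5/8 = 1.051250
θ = twist·z/height = 111°·0.5/8 = 6.9375° = 0.121082 rad
cos θ = 0.992678, sin θ = 0.120787 (intermediates below are computed at full precision and shown rounded to 5 d.p.)
v1: (-4,-1.5) → rotate → (-3.78953,-1.97216) → ×s → (-3.98375,-2.07324) → (-3.98,-2.07)
v2: (-0.5,-0.5) → rotate → (-0.43595,-0.55673) → ×s → (-0.45829,-0.58527) → (-0.46,-0.59)
v3: (2.5,2) → rotate → (2.24012,2.28732) → ×s → (2.35493,2.40455) → (2.35,2.40)
v4: (-3,4.5) → rotate → (-3.52158,4.10469) → ×s → (-3.70206,4.31506) → (-3.70,4.32)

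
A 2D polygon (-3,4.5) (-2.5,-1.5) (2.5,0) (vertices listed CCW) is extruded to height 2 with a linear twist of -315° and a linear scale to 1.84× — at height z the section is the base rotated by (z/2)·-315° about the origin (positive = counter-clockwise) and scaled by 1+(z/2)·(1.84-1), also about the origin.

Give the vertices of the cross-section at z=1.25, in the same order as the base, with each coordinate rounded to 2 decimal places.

Cross-section at z=1.25: (2.39,-7.90) (4.31,1.08) (-3.65,1.11)

t = z/height = 1.25/2 = 0.625
s = 1 + (scale-1)·z/height = 1 + (1.84-1)·1.25/2 = 1.525000
θ = twist·z/height = -315°·1.25/2 = -196.8750° = -3.436117 rad
cos θ = -0.956940, sin θ = 0.290285 (intermediates below are computed at full precision and shown rounded to 5 d.p.)
v1: (-3,4.5) → rotate → (1.56454,-5.17709) → ×s → (2.38592,-7.89506) → (2.39,-7.90)
v2: (-2.5,-1.5) → rotate → (2.82778,0.70970) → ×s → (4.31236,1.08229) → (4.31,1.08)
v3: (2.5,0) → rotate → (-2.39235,0.72571) → ×s → (-3.64834,1.10671) → (-3.65,1.11)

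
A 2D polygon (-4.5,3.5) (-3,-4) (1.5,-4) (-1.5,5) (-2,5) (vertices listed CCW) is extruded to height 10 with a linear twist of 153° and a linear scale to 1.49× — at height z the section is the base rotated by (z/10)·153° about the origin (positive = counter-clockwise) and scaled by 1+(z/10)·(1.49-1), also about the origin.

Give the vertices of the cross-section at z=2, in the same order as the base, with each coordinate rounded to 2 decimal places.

t = z/height = 2/10 = 0.2
s = 1 + (scale-1)·z/height = 1 + (1.49-1)·2/10 = 1.098000
θ = twist·z/height = 153°·2/10 = 30.6000° = 0.534071 rad
cos θ = 0.860742, sin θ = 0.509041 (intermediates below are computed at full precision and shown rounded to 5 d.p.)
v1: (-4.5,3.5) → rotate → (-5.65498,0.72191) → ×s → (-6.20917,0.79266) → (-6.21,0.79)
v2: (-3,-4) → rotate → (-0.54606,-4.97009) → ×s → (-0.59957,-5.45716) → (-0.60,-5.46)
v3: (1.5,-4) → rotate → (3.32728,-2.67941) → ×s → (3.65335,-2.94199) → (3.65,-2.94)
v4: (-1.5,5) → rotate → (-3.83632,3.54015) → ×s → (-4.21228,3.88708) → (-4.21,3.89)
v5: (-2,5) → rotate → (-4.26669,3.28563) → ×s → (-4.68483,3.60762) → (-4.68,3.61)

Cross-section at z=2: (-6.21,0.79) (-0.60,-5.46) (3.65,-2.94) (-4.21,3.89) (-4.68,3.61)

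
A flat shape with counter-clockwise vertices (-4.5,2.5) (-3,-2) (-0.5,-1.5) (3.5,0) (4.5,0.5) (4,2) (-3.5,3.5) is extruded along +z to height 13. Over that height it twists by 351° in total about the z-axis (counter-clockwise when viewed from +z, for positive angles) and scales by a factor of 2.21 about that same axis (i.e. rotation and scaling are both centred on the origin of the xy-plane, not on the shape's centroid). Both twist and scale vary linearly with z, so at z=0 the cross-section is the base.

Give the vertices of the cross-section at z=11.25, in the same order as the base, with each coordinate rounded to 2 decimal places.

t = z/height = 11.25/13 = 0.865385
s = 1 + (scale-1)·z/height = 1 + (2.21-1)·11.25/13 = 2.047115
θ = twist·z/height = 351°·11.25/13 = 303.7500° = 5.301438 rad
cos θ = 0.555570, sin θ = -0.831470 (intermediates below are computed at full precision and shown rounded to 5 d.p.)
v1: (-4.5,2.5) → rotate → (-0.42139,5.13054) → ×s → (-0.86264,10.50280) → (-0.86,10.50)
v2: (-3,-2) → rotate → (-3.32965,1.38327) → ×s → (-6.81618,2.83171) → (-6.82,2.83)
v3: (-0.5,-1.5) → rotate → (-1.52499,-0.41762) → ×s → (-3.12183,-0.85492) → (-3.12,-0.85)
v4: (3.5,0) → rotate → (1.94450,-2.91014) → ×s → (3.98061,-5.95740) → (3.98,-5.96)
v5: (4.5,0.5) → rotate → (2.91580,-3.46383) → ×s → (5.96898,-7.09086) → (5.97,-7.09)
v6: (4,2) → rotate → (3.88522,-2.21474) → ×s → (7.95349,-4.53382) → (7.95,-4.53)
v7: (-3.5,3.5) → rotate → (0.96565,4.85464) → ×s → (1.97679,9.93801) → (1.98,9.94)

Cross-section at z=11.25: (-0.86,10.50) (-6.82,2.83) (-3.12,-0.85) (3.98,-5.96) (5.97,-7.09) (7.95,-4.53) (1.98,9.94)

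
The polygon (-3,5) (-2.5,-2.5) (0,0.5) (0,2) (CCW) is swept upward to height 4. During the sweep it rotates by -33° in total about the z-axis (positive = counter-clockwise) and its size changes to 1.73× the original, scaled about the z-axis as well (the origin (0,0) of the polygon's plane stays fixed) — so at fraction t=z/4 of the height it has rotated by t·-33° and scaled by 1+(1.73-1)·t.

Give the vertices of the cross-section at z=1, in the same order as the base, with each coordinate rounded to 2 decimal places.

Cross-section at z=1: (-2.66,6.36) (-3.35,-2.50) (0.08,0.59) (0.34,2.34)

t = z/height = 1/4 = 0.25
s = 1 + (scale-1)·z/height = 1 + (1.73-1)·1/4 = 1.182500
θ = twist·z/height = -33°·1/4 = -8.2500° = -0.143990 rad
cos θ = 0.989651, sin θ = -0.143493 (intermediates below are computed at full precision and shown rounded to 5 d.p.)
v1: (-3,5) → rotate → (-2.25149,5.37873) → ×s → (-2.66239,6.36035) → (-2.66,6.36)
v2: (-2.5,-2.5) → rotate → (-2.83286,-2.11540) → ×s → (-3.34986,-2.50146) → (-3.35,-2.50)
v3: (0,0.5) → rotate → (0.07175,0.49483) → ×s → (0.08484,0.58513) → (0.08,0.59)
v4: (0,2) → rotate → (0.28699,1.97930) → ×s → (0.33936,2.34053) → (0.34,2.34)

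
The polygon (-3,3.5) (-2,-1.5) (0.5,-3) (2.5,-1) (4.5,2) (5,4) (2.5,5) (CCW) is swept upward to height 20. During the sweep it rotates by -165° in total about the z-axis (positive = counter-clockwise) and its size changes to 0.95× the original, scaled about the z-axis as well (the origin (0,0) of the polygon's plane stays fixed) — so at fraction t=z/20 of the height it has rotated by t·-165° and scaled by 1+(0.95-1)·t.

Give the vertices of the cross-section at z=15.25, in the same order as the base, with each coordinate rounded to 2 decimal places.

t = z/height = 15.25/20 = 0.7625
s = 1 + (scale-1)·z/height = 1 + (0.95-1)·15.25/20 = 0.961875
θ = twist·z/height = -165°·15.25/20 = -125.8125° = -2.195842 rad
cos θ = -0.585135, sin θ = -0.810936 (intermediates below are computed at full precision and shown rounded to 5 d.p.)
v1: (-3,3.5) → rotate → (4.59368,0.38484) → ×s → (4.41855,0.37017) → (4.42,0.37)
v2: (-2,-1.5) → rotate → (-0.04614,2.49957) → ×s → (-0.04438,2.40428) → (-0.04,2.40)
v3: (0.5,-3) → rotate → (-2.72538,1.34994) → ×s → (-2.62147,1.29847) → (-2.62,1.30)
v4: (2.5,-1) → rotate → (-2.27377,-1.44221) → ×s → (-2.18709,-1.38722) → (-2.19,-1.39)
v5: (4.5,2) → rotate → (-1.01123,-4.81948) → ×s → (-0.97268,-4.63574) → (-0.97,-4.64)
v6: (5,4) → rotate → (0.31807,-6.39522) → ×s → (0.30595,-6.15140) → (0.31,-6.15)
v7: (2.5,5) → rotate → (2.59184,-4.95301) → ×s → (2.49303,-4.76418) → (2.49,-4.76)

Cross-section at z=15.25: (4.42,0.37) (-0.04,2.40) (-2.62,1.30) (-2.19,-1.39) (-0.97,-4.64) (0.31,-6.15) (2.49,-4.76)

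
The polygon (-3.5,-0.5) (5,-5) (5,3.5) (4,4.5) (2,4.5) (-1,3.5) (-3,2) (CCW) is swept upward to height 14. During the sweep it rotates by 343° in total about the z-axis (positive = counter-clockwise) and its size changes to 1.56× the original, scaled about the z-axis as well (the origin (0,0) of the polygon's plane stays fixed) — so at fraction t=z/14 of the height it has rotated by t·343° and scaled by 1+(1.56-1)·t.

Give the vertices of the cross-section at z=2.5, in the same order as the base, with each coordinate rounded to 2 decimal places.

Cross-section at z=2.5: (-1.37,-3.64) (7.47,2.18) (-0.73,6.67) (-2.22,6.24) (-3.28,4.31) (-3.90,0.89) (-3.52,-1.84)

t = z/height = 2.5/14 = 0.178571
s = 1 + (scale-1)·z/height = 1 + (1.56-1)·2.5/14 = 1.100000
θ = twist·z/height = 343°·2.5/14 = 61.2500° = 1.069014 rad
cos θ = 0.480989, sin θ = 0.876727 (intermediates below are computed at full precision and shown rounded to 5 d.p.)
v1: (-3.5,-0.5) → rotate → (-1.24510,-3.30904) → ×s → (-1.36961,-3.63994) → (-1.37,-3.64)
v2: (5,-5) → rotate → (6.78858,1.97869) → ×s → (7.46744,2.17656) → (7.47,2.18)
v3: (5,3.5) → rotate → (-0.66360,6.06709) → ×s → (-0.72996,6.67380) → (-0.73,6.67)
v4: (4,4.5) → rotate → (-2.02132,5.67136) → ×s → (-2.22345,6.23849) → (-2.22,6.24)
v5: (2,4.5) → rotate → (-2.98329,3.91790) → ×s → (-3.28162,4.30969) → (-3.28,4.31)
v6: (-1,3.5) → rotate → (-3.54953,0.80673) → ×s → (-3.90449,0.88741) → (-3.90,0.89)
v7: (-3,2) → rotate → (-3.19642,-1.66820) → ×s → (-3.51606,-1.83502) → (-3.52,-1.84)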